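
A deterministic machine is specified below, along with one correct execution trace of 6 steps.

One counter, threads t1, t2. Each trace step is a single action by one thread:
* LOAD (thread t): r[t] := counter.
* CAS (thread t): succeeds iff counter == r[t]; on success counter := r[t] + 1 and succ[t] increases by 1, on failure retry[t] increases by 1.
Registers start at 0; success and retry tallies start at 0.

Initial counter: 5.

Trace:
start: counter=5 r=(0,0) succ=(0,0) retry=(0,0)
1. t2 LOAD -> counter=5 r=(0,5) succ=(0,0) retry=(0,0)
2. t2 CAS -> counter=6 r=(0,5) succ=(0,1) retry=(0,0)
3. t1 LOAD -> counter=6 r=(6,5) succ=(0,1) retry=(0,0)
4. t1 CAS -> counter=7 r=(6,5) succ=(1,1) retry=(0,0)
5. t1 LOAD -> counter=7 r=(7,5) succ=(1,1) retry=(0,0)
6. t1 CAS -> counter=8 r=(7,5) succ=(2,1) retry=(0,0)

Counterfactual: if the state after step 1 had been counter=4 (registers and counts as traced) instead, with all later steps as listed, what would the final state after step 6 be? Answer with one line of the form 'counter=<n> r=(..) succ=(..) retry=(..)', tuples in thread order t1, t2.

counter=6 r=(5,5) succ=(2,0) retry=(0,1)

state after step 1 := counter=4 r=(0,5) succ=(0,0) retry=(0,0)
2. t2 CAS -> counter=4 r=(0,5) succ=(0,0) retry=(0,1)
3. t1 LOAD -> counter=4 r=(4,5) succ=(0,0) retry=(0,1)
4. t1 CAS -> counter=5 r=(4,5) succ=(1,0) retry=(0,1)
5. t1 LOAD -> counter=5 r=(5,5) succ=(1,0) retry=(0,1)
6. t1 CAS -> counter=6 r=(5,5) succ=(2,0) retry=(0,1)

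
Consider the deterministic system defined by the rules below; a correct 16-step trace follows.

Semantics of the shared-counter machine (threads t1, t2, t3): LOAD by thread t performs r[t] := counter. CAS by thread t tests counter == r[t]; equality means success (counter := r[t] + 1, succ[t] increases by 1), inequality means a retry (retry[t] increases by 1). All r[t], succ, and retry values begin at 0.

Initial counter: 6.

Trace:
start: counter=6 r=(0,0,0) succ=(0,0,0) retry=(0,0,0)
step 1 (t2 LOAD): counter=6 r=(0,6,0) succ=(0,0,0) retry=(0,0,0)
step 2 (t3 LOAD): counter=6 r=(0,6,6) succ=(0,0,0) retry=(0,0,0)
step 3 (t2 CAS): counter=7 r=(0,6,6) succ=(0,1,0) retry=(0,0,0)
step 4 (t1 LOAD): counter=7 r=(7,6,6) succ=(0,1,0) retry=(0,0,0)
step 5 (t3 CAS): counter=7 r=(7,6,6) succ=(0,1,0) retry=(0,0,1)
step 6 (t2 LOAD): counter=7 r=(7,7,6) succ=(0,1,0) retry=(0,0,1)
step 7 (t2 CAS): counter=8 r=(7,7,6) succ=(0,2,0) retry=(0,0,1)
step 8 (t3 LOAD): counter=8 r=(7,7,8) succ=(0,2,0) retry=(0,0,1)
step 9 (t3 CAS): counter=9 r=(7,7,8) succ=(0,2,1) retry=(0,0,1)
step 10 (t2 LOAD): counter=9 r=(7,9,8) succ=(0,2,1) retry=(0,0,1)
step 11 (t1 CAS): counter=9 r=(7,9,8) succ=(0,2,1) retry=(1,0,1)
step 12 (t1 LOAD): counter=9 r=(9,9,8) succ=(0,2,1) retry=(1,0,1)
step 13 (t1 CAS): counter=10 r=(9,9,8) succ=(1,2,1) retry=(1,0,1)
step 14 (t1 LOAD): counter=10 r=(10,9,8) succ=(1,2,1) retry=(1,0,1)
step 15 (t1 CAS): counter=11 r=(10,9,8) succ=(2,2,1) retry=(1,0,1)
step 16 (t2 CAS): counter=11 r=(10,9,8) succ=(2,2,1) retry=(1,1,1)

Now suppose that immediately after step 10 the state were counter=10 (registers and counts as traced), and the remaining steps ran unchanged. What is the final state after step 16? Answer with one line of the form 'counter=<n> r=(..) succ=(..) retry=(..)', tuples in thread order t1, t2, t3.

state after step 10 := counter=10 r=(7,9,8) succ=(0,2,1) retry=(0,0,1)
step 11 (t1 CAS): counter=10 r=(7,9,8) succ=(0,2,1) retry=(1,0,1)
step 12 (t1 LOAD): counter=10 r=(10,9,8) succ=(0,2,1) retry=(1,0,1)
step 13 (t1 CAS): counter=11 r=(10,9,8) succ=(1,2,1) retry=(1,0,1)
step 14 (t1 LOAD): counter=11 r=(11,9,8) succ=(1,2,1) retry=(1,0,1)
step 15 (t1 CAS): counter=12 r=(11,9,8) succ=(2,2,1) retry=(1,0,1)
step 16 (t2 CAS): counter=12 r=(11,9,8) succ=(2,2,1) retry=(1,1,1)

counter=12 r=(11,9,8) succ=(2,2,1) retry=(1,1,1)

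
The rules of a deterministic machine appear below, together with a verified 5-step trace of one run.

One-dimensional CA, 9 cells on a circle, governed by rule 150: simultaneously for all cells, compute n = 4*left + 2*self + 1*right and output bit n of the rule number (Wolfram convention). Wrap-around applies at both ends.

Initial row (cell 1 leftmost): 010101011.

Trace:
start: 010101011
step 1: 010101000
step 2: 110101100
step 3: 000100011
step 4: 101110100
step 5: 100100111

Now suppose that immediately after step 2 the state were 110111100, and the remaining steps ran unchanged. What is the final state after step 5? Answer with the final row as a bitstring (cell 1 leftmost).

111110001

state after step 2 := 110111100
step 3: 000011011
step 4: 100100000
step 5: 111110001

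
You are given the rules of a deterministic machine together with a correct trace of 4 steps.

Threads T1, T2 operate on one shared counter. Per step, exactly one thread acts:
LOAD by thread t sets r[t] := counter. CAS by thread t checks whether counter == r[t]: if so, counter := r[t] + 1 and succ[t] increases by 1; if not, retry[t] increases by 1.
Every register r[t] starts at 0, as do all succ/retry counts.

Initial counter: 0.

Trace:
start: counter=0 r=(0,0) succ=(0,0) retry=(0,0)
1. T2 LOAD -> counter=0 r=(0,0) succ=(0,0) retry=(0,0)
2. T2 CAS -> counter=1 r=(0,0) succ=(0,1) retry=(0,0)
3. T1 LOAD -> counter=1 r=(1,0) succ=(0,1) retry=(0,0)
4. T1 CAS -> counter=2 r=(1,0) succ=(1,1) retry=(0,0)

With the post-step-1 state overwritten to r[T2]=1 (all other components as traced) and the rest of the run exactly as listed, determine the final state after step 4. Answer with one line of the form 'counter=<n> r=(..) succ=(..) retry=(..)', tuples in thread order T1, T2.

counter=1 r=(0,1) succ=(1,0) retry=(0,1)

state after step 1 := counter=0 r=(0,1) succ=(0,0) retry=(0,0)
2. T2 CAS -> counter=0 r=(0,1) succ=(0,0) retry=(0,1)
3. T1 LOAD -> counter=0 r=(0,1) succ=(0,0) retry=(0,1)
4. T1 CAS -> counter=1 r=(0,1) succ=(1,0) retry=(0,1)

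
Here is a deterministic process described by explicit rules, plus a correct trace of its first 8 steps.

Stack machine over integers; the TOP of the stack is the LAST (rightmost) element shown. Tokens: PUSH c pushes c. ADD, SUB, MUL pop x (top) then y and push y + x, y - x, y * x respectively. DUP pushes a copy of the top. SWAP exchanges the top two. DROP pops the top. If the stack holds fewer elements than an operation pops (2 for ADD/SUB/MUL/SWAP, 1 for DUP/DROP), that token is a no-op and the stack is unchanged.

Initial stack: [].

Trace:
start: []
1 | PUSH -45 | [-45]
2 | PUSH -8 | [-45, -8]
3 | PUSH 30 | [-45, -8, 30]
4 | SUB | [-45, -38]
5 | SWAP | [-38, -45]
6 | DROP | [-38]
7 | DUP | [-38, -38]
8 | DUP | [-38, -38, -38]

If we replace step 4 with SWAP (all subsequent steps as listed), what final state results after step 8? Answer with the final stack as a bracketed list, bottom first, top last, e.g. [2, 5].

[-45, -8, -8, -8]

(re-executing from step 4 with the substitution; state before step 4: [-45, -8, 30])
4 | SWAP | [-45, 30, -8]
5 | SWAP | [-45, -8, 30]
6 | DROP | [-45, -8]
7 | DUP | [-45, -8, -8]
8 | DUP | [-45, -8, -8, -8]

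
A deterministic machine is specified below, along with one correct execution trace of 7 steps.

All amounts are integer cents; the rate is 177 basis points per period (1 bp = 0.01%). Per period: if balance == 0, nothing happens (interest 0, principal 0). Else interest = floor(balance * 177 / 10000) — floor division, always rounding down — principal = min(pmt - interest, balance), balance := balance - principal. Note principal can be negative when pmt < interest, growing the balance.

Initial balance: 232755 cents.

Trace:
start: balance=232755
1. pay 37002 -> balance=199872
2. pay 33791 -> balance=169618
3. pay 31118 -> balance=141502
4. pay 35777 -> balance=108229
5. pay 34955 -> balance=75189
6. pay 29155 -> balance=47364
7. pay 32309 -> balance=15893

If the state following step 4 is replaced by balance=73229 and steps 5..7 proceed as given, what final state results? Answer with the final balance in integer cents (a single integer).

0

state after step 4 := balance=73229
5. pay 34955 -> balance=39570
6. pay 29155 -> balance=11115
7. pay 32309 -> balance=0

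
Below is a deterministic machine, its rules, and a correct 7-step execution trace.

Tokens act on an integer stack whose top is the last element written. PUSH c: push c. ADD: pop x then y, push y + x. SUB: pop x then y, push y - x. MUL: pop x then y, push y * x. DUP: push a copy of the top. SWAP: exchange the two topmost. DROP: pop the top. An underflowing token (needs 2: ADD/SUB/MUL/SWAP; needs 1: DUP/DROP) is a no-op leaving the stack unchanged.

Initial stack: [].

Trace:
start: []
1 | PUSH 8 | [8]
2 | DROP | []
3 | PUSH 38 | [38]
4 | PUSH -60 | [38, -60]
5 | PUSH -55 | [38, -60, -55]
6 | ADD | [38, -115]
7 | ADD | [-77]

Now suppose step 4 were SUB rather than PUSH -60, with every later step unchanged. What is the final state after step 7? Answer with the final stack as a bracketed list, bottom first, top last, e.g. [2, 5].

[-17]

(re-executing from step 4 with the substitution; state before step 4: [38])
4 | SUB | [38]
5 | PUSH -55 | [38, -55]
6 | ADD | [-17]
7 | ADD | [-17]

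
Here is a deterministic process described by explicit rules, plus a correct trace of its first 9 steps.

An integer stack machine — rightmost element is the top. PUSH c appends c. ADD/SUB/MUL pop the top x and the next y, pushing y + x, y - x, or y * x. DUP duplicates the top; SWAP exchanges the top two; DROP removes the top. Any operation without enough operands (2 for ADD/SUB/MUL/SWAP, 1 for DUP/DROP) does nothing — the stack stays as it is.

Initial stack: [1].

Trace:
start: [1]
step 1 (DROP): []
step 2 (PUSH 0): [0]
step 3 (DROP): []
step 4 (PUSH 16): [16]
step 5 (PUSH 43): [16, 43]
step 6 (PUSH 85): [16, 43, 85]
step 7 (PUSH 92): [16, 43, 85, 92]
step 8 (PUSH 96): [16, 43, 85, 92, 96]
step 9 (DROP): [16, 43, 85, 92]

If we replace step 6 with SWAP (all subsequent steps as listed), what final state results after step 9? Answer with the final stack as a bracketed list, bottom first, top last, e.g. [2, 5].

(re-executing from step 6 with the substitution; state before step 6: [16, 43])
step 6 (SWAP): [43, 16]
step 7 (PUSH 92): [43, 16, 92]
step 8 (PUSH 96): [43, 16, 92, 96]
step 9 (DROP): [43, 16, 92]

[43, 16, 92]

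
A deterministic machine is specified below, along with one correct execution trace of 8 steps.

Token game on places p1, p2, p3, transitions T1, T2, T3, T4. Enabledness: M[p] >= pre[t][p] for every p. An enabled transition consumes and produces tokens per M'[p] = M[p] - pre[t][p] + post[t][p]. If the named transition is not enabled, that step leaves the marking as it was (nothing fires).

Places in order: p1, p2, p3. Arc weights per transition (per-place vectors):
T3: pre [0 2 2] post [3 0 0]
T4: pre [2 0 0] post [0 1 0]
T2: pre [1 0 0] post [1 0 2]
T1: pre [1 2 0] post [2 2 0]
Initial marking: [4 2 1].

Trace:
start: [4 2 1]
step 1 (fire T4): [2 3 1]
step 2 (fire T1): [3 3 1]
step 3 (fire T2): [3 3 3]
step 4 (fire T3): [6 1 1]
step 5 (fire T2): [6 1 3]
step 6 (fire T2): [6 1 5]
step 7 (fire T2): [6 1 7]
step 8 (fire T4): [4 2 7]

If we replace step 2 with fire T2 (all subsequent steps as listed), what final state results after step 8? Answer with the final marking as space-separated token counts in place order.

3 2 9

(re-executing from step 2 with the substitution; state before step 2: [2 3 1])
step 2 (fire T2): [2 3 3]
step 3 (fire T2): [2 3 5]
step 4 (fire T3): [5 1 3]
step 5 (fire T2): [5 1 5]
step 6 (fire T2): [5 1 7]
step 7 (fire T2): [5 1 9]
step 8 (fire T4): [3 2 9]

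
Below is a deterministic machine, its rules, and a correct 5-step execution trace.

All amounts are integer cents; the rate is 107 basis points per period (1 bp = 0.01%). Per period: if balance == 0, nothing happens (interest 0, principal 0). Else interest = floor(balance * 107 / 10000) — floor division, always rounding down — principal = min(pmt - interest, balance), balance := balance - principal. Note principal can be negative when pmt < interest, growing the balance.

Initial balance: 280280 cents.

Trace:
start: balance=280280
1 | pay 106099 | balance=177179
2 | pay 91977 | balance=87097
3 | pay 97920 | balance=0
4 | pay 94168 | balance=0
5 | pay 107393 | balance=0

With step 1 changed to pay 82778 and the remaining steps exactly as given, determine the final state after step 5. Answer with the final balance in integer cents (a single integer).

0

(re-executing from step 1 with the substitution; state before step 1: balance=280280)
1 | pay 82778 | balance=200500
2 | pay 91977 | balance=110668
3 | pay 97920 | balance=13932
4 | pay 94168 | balance=0
5 | pay 107393 | balance=0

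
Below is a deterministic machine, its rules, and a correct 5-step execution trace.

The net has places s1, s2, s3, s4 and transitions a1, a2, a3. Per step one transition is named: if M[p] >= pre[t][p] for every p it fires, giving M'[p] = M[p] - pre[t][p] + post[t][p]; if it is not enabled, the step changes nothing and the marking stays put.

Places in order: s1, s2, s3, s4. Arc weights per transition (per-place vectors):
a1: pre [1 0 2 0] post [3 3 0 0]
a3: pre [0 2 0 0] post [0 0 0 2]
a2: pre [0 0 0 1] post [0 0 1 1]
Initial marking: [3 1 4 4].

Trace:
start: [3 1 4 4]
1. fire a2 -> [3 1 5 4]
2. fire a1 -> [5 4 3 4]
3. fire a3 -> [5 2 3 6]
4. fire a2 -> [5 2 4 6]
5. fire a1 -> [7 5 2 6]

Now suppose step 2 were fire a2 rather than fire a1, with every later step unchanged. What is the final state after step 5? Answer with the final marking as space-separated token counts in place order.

(re-executing from step 2 with the substitution; state before step 2: [3 1 5 4])
2. fire a2 -> [3 1 6 4]
3. fire a3 -> [3 1 6 4]
4. fire a2 -> [3 1 7 4]
5. fire a1 -> [5 4 5 4]

5 4 5 4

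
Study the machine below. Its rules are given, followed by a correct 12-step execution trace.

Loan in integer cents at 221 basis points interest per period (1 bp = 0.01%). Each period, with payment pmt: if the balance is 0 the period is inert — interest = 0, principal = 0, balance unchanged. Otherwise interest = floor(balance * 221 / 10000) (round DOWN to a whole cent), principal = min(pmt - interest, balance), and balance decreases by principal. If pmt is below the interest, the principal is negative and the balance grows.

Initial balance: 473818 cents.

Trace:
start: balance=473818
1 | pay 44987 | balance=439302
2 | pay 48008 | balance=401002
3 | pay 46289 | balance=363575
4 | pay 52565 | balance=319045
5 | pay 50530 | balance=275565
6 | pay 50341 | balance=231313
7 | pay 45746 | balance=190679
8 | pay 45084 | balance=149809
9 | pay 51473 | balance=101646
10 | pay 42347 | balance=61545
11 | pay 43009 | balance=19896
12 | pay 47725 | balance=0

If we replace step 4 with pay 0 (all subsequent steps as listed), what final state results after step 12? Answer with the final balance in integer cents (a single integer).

35220

(re-executing from step 4 with the substitution; state before step 4: balance=363575)
4 | pay 0 | balance=371610
5 | pay 50530 | balance=329292
6 | pay 50341 | balance=286228
7 | pay 45746 | balance=246807
8 | pay 45084 | balance=207177
9 | pay 51473 | balance=160282
10 | pay 42347 | balance=121477
11 | pay 43009 | balance=81152
12 | pay 47725 | balance=35220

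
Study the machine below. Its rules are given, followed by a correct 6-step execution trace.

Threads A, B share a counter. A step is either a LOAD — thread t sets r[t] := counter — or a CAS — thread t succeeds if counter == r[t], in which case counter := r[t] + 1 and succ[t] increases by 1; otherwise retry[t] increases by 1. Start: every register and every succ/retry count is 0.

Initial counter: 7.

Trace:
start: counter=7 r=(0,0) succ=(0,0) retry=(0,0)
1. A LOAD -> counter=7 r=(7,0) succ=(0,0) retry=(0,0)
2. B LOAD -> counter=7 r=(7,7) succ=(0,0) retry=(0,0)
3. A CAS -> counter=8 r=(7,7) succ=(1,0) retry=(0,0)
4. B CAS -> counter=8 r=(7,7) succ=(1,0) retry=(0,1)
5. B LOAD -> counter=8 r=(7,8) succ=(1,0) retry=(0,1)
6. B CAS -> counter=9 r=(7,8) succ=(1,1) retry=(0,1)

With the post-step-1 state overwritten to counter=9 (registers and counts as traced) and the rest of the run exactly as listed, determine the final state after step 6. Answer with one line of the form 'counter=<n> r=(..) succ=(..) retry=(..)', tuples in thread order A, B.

counter=11 r=(7,10) succ=(0,2) retry=(1,0)

state after step 1 := counter=9 r=(7,0) succ=(0,0) retry=(0,0)
2. B LOAD -> counter=9 r=(7,9) succ=(0,0) retry=(0,0)
3. A CAS -> counter=9 r=(7,9) succ=(0,0) retry=(1,0)
4. B CAS -> counter=10 r=(7,9) succ=(0,1) retry=(1,0)
5. B LOAD -> counter=10 r=(7,10) succ=(0,1) retry=(1,0)
6. B CAS -> counter=11 r=(7,10) succ=(0,2) retry=(1,0)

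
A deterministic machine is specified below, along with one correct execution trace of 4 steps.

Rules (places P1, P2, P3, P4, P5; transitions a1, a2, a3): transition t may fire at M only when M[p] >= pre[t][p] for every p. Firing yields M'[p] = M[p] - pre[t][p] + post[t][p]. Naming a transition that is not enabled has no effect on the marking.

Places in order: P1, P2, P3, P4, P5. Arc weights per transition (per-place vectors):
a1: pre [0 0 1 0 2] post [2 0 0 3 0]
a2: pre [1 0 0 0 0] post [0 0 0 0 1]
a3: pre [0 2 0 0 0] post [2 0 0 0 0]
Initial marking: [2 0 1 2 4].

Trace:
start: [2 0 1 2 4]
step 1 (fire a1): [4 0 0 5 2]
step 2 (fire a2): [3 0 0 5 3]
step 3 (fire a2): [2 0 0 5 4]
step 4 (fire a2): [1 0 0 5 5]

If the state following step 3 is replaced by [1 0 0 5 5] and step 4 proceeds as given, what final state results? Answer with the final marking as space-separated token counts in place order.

state after step 3 := [1 0 0 5 5]
step 4 (fire a2): [0 0 0 5 6]

0 0 0 5 6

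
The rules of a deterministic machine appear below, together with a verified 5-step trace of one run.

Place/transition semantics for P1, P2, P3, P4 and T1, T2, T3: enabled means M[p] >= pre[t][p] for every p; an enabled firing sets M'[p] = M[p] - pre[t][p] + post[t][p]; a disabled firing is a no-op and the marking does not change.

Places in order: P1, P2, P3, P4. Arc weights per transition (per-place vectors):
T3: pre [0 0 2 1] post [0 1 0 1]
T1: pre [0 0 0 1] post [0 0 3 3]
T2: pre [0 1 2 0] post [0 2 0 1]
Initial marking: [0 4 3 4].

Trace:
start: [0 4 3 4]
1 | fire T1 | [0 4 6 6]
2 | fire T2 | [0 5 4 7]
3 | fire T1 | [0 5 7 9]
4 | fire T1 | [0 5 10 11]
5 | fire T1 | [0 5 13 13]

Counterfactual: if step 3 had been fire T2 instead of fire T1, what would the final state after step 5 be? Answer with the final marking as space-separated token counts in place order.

(re-executing from step 3 with the substitution; state before step 3: [0 5 4 7])
3 | fire T2 | [0 6 2 8]
4 | fire T1 | [0 6 5 10]
5 | fire T1 | [0 6 8 12]

0 6 8 12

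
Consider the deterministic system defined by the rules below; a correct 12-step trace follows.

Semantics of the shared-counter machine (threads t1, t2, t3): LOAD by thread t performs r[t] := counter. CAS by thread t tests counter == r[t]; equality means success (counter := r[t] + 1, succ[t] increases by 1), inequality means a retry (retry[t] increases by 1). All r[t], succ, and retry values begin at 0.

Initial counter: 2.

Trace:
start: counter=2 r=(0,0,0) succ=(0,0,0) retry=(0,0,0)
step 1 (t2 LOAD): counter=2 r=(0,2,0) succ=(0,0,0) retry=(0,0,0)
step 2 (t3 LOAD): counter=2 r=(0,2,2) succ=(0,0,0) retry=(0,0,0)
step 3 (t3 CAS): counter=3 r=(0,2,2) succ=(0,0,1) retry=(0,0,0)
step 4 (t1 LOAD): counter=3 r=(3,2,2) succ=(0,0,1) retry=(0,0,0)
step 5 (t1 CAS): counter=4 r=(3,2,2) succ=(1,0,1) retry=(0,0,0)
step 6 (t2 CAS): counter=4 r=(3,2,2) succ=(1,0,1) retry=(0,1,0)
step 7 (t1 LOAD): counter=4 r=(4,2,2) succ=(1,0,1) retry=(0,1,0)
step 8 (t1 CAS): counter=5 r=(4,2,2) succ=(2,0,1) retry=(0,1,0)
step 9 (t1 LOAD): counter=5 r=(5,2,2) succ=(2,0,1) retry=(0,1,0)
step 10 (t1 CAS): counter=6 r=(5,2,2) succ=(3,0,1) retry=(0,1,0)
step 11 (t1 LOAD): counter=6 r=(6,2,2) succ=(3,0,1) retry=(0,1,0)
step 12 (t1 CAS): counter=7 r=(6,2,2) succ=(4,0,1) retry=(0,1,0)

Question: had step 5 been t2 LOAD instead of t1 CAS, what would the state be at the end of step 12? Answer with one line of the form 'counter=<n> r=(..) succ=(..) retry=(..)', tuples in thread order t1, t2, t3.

(re-executing from step 5 with the substitution; state before step 5: counter=3 r=(3,2,2) succ=(0,0,1) retry=(0,0,0))
step 5 (t2 LOAD): counter=3 r=(3,3,2) succ=(0,0,1) retry=(0,0,0)
step 6 (t2 CAS): counter=4 r=(3,3,2) succ=(0,1,1) retry=(0,0,0)
step 7 (t1 LOAD): counter=4 r=(4,3,2) succ=(0,1,1) retry=(0,0,0)
step 8 (t1 CAS): counter=5 r=(4,3,2) succ=(1,1,1) retry=(0,0,0)
step 9 (t1 LOAD): counter=5 r=(5,3,2) succ=(1,1,1) retry=(0,0,0)
step 10 (t1 CAS): counter=6 r=(5,3,2) succ=(2,1,1) retry=(0,0,0)
step 11 (t1 LOAD): counter=6 r=(6,3,2) succ=(2,1,1) retry=(0,0,0)
step 12 (t1 CAS): counter=7 r=(6,3,2) succ=(3,1,1) retry=(0,0,0)

counter=7 r=(6,3,2) succ=(3,1,1) retry=(0,0,0)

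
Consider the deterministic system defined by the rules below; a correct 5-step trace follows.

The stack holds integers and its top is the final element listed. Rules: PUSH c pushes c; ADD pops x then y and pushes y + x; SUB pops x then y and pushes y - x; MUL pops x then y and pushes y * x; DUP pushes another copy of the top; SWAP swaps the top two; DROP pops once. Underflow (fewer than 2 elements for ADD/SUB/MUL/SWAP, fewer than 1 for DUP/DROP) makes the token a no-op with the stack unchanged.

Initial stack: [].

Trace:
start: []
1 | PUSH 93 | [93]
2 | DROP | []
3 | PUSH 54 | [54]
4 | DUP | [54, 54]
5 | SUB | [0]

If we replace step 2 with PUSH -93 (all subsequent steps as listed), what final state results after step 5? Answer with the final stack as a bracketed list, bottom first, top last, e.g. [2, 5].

[93, -93, 0]

(re-executing from step 2 with the substitution; state before step 2: [93])
2 | PUSH -93 | [93, -93]
3 | PUSH 54 | [93, -93, 54]
4 | DUP | [93, -93, 54, 54]
5 | SUB | [93, -93, 0]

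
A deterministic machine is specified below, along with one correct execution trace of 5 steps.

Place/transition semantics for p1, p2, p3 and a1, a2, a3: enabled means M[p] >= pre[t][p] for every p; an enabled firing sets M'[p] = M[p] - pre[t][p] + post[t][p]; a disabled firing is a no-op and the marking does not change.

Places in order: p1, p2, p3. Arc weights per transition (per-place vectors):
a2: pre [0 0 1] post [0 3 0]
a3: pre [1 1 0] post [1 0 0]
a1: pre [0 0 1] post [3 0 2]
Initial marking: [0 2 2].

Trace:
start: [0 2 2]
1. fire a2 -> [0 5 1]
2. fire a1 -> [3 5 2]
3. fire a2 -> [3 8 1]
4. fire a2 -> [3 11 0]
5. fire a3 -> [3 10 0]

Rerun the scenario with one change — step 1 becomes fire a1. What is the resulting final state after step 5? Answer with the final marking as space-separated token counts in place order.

(re-executing from step 1 with the substitution; state before step 1: [0 2 2])
1. fire a1 -> [3 2 3]
2. fire a1 -> [6 2 4]
3. fire a2 -> [6 5 3]
4. fire a2 -> [6 8 2]
5. fire a3 -> [6 7 2]

6 7 2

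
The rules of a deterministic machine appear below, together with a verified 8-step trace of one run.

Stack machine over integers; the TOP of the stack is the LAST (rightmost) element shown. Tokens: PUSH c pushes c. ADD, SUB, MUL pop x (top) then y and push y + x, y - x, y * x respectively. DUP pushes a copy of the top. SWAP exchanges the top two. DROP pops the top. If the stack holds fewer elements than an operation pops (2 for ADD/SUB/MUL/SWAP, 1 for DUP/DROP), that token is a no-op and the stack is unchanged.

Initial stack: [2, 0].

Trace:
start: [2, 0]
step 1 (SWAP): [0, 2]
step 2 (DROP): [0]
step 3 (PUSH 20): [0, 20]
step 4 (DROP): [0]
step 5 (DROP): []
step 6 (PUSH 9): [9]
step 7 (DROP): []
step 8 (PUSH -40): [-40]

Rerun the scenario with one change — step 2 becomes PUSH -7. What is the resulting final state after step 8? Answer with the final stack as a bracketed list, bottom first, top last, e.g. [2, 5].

(re-executing from step 2 with the substitution; state before step 2: [0, 2])
step 2 (PUSH -7): [0, 2, -7]
step 3 (PUSH 20): [0, 2, -7, 20]
step 4 (DROP): [0, 2, -7]
step 5 (DROP): [0, 2]
step 6 (PUSH 9): [0, 2, 9]
step 7 (DROP): [0, 2]
step 8 (PUSH -40): [0, 2, -40]

[0, 2, -40]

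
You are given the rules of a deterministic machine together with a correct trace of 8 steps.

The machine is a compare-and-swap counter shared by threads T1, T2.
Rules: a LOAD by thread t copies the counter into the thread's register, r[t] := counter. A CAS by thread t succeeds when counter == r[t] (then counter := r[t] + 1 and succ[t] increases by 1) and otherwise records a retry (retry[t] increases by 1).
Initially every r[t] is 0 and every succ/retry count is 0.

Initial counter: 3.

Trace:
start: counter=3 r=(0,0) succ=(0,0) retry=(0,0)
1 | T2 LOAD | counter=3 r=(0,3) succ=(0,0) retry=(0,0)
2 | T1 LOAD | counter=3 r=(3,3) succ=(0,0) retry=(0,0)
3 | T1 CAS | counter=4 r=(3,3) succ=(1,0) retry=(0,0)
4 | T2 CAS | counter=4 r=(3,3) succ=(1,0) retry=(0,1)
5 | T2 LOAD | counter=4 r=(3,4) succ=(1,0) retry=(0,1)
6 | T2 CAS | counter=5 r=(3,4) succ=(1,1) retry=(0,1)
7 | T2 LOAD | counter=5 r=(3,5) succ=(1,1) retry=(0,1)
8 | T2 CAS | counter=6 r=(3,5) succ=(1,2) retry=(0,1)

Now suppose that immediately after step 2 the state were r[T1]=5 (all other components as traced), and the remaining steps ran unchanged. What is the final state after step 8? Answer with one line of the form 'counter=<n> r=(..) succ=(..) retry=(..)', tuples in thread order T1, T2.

state after step 2 := counter=3 r=(5,3) succ=(0,0) retry=(0,0)
3 | T1 CAS | counter=3 r=(5,3) succ=(0,0) retry=(1,0)
4 | T2 CAS | counter=4 r=(5,3) succ=(0,1) retry=(1,0)
5 | T2 LOAD | counter=4 r=(5,4) succ=(0,1) retry=(1,0)
6 | T2 CAS | counter=5 r=(5,4) succ=(0,2) retry=(1,0)
7 | T2 LOAD | counter=5 r=(5,5) succ=(0,2) retry=(1,0)
8 | T2 CAS | counter=6 r=(5,5) succ=(0,3) retry=(1,0)

counter=6 r=(5,5) succ=(0,3) retry=(1,0)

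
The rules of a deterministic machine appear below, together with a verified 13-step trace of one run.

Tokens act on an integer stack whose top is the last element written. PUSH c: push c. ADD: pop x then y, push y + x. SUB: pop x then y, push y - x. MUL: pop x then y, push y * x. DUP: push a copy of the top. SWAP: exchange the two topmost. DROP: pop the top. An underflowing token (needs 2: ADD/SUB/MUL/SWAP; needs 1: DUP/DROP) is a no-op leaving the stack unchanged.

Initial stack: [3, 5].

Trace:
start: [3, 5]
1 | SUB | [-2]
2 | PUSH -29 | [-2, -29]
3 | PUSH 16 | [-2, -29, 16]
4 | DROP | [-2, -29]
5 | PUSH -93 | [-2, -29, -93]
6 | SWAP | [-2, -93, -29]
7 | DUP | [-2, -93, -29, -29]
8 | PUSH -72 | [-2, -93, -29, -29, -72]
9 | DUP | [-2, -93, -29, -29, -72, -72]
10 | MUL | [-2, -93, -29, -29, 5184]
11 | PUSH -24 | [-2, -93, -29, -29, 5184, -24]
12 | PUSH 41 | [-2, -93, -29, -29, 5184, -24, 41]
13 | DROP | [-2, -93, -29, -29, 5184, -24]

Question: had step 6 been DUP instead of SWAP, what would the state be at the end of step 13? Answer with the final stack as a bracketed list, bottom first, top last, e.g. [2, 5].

[-2, -29, -93, -93, -93, 5184, -24]

(re-executing from step 6 with the substitution; state before step 6: [-2, -29, -93])
6 | DUP | [-2, -29, -93, -93]
7 | DUP | [-2, -29, -93, -93, -93]
8 | PUSH -72 | [-2, -29, -93, -93, -93, -72]
9 | DUP | [-2, -29, -93, -93, -93, -72, -72]
10 | MUL | [-2, -29, -93, -93, -93, 5184]
11 | PUSH -24 | [-2, -29, -93, -93, -93, 5184, -24]
12 | PUSH 41 | [-2, -29, -93, -93, -93, 5184, -24, 41]
13 | DROP | [-2, -29, -93, -93, -93, 5184, -24]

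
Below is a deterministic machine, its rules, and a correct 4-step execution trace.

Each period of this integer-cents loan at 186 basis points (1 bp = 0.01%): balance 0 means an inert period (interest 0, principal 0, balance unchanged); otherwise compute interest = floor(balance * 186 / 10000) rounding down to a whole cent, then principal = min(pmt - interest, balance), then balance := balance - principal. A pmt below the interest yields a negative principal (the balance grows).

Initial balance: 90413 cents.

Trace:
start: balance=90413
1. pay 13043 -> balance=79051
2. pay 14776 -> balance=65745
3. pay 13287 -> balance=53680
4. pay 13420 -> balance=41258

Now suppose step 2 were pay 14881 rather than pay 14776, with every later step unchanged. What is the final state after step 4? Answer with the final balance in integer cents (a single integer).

(re-executing from step 2 with the substitution; state before step 2: balance=79051)
2. pay 14881 -> balance=65640
3. pay 13287 -> balance=53573
4. pay 13420 -> balance=41149

41149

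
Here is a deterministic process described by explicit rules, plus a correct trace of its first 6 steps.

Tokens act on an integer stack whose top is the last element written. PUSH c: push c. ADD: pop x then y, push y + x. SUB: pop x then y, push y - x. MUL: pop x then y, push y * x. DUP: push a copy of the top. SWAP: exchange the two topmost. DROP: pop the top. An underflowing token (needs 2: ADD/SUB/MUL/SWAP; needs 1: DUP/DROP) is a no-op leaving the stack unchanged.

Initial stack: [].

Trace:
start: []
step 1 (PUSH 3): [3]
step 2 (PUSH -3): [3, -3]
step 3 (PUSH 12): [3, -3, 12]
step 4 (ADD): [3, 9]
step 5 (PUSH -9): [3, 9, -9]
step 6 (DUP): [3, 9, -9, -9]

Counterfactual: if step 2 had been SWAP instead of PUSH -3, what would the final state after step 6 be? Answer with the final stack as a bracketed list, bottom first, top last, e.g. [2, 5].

[15, -9, -9]

(re-executing from step 2 with the substitution; state before step 2: [3])
step 2 (SWAP): [3]
step 3 (PUSH 12): [3, 12]
step 4 (ADD): [15]
step 5 (PUSH -9): [15, -9]
step 6 (DUP): [15, -9, -9]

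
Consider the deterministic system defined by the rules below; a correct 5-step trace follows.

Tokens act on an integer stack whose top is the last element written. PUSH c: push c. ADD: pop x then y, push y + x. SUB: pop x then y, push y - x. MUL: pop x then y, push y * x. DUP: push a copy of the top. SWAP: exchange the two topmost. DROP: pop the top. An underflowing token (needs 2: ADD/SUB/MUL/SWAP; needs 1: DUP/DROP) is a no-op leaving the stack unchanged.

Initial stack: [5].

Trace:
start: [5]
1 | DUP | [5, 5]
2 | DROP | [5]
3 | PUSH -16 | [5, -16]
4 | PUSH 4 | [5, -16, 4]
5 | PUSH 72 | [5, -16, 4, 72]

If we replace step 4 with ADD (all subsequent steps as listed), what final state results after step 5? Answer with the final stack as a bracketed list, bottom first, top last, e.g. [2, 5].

[-11, 72]

(re-executing from step 4 with the substitution; state before step 4: [5, -16])
4 | ADD | [-11]
5 | PUSH 72 | [-11, 72]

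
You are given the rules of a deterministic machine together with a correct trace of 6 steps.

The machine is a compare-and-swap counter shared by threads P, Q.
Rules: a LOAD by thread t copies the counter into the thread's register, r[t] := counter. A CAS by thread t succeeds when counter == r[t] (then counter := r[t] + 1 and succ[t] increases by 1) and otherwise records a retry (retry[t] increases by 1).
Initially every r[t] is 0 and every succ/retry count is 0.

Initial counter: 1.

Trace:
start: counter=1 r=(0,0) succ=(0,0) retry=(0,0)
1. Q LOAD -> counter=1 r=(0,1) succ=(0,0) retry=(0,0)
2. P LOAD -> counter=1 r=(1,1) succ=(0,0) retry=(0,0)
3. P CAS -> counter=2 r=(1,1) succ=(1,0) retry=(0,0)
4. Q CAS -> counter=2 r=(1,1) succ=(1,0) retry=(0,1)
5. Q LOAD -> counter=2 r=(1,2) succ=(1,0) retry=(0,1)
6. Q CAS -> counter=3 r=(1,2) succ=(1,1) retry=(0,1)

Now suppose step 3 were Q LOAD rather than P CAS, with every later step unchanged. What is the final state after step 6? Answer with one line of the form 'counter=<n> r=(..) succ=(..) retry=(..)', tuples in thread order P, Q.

(re-executing from step 3 with the substitution; state before step 3: counter=1 r=(1,1) succ=(0,0) retry=(0,0))
3. Q LOAD -> counter=1 r=(1,1) succ=(0,0) retry=(0,0)
4. Q CAS -> counter=2 r=(1,1) succ=(0,1) retry=(0,0)
5. Q LOAD -> counter=2 r=(1,2) succ=(0,1) retry=(0,0)
6. Q CAS -> counter=3 r=(1,2) succ=(0,2) retry=(0,0)

counter=3 r=(1,2) succ=(0,2) retry=(0,0)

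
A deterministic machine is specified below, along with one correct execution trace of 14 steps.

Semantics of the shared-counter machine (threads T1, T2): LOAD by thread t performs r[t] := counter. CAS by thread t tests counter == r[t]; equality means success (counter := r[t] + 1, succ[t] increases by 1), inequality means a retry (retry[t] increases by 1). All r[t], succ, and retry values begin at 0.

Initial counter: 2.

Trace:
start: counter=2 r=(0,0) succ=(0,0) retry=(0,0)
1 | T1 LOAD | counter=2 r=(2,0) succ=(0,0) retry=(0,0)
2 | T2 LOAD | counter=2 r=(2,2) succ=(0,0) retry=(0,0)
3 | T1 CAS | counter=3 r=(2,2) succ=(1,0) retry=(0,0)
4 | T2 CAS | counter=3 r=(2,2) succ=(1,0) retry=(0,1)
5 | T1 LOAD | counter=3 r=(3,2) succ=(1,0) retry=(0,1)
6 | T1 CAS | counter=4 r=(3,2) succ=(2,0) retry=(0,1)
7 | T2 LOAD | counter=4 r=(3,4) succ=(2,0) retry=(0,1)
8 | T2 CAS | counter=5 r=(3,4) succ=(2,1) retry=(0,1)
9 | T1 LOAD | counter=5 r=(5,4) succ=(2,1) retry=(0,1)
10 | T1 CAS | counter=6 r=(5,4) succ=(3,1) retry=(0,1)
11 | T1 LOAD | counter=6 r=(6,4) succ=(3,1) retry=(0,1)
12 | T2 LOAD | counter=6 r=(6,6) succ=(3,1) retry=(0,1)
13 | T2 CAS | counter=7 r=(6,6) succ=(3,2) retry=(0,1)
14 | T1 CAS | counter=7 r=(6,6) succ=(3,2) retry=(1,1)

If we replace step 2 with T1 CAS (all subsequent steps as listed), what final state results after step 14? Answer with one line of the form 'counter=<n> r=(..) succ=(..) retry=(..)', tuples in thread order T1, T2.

counter=7 r=(6,6) succ=(3,2) retry=(2,1)

(re-executing from step 2 with the substitution; state before step 2: counter=2 r=(2,0) succ=(0,0) retry=(0,0))
2 | T1 CAS | counter=3 r=(2,0) succ=(1,0) retry=(0,0)
3 | T1 CAS | counter=3 r=(2,0) succ=(1,0) retry=(1,0)
4 | T2 CAS | counter=3 r=(2,0) succ=(1,0) retry=(1,1)
5 | T1 LOAD | counter=3 r=(3,0) succ=(1,0) retry=(1,1)
6 | T1 CAS | counter=4 r=(3,0) succ=(2,0) retry=(1,1)
7 | T2 LOAD | counter=4 r=(3,4) succ=(2,0) retry=(1,1)
8 | T2 CAS | counter=5 r=(3,4) succ=(2,1) retry=(1,1)
9 | T1 LOAD | counter=5 r=(5,4) succ=(2,1) retry=(1,1)
10 | T1 CAS | counter=6 r=(5,4) succ=(3,1) retry=(1,1)
11 | T1 LOAD | counter=6 r=(6,4) succ=(3,1) retry=(1,1)
12 | T2 LOAD | counter=6 r=(6,6) succ=(3,1) retry=(1,1)
13 | T2 CAS | counter=7 r=(6,6) succ=(3,2) retry=(1,1)
14 | T1 CAS | counter=7 r=(6,6) succ=(3,2) retry=(2,1)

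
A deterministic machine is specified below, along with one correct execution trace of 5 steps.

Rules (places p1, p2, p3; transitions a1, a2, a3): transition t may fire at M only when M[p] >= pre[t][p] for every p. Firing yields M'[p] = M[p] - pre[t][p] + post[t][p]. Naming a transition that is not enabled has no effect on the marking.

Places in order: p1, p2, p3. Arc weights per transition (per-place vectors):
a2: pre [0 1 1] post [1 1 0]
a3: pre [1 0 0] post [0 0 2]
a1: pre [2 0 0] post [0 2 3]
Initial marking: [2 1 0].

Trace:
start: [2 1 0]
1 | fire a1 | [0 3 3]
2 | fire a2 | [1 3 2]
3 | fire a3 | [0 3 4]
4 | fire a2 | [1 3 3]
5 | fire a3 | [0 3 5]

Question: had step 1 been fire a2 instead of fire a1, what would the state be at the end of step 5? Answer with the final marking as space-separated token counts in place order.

1 1 3

(re-executing from step 1 with the substitution; state before step 1: [2 1 0])
1 | fire a2 | [2 1 0]
2 | fire a2 | [2 1 0]
3 | fire a3 | [1 1 2]
4 | fire a2 | [2 1 1]
5 | fire a3 | [1 1 3]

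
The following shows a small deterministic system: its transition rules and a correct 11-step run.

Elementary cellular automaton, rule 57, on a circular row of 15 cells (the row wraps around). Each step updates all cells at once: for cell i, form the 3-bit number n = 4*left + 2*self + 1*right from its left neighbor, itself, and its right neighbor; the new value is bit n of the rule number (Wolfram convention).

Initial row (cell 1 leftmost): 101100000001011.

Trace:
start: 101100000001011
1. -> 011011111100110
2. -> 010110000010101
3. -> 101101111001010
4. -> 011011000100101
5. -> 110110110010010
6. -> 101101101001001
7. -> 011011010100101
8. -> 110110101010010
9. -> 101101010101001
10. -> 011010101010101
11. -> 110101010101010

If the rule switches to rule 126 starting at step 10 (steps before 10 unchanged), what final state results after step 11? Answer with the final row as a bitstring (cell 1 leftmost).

000000000000000

(re-executing steps 10..11 under rule 126; state before step 10: 101101010101001)
10. -> 111111111111111
11. -> 000000000000000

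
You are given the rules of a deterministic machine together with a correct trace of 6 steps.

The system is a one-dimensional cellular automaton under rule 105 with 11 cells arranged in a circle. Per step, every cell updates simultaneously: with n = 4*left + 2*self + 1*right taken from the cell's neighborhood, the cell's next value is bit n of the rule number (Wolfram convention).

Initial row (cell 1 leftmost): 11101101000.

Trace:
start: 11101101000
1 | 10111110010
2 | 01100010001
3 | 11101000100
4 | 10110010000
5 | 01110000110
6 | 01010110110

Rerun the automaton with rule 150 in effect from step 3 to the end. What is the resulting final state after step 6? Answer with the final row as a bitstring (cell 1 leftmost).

01010110110

(re-executing steps 3..6 under rule 150; state before step 3: 01100010001)
3 | 00010111011
4 | 10110010000
5 | 10001111001
6 | 01010110110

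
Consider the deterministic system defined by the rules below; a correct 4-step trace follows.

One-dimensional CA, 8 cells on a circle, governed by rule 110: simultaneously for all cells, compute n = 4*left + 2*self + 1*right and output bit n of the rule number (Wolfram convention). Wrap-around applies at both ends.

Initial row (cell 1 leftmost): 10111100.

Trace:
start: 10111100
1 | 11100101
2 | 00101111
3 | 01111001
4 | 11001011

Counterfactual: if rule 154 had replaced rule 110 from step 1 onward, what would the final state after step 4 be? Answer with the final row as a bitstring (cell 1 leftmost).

(re-executing steps 1..4 under rule 154; state before step 1: 10111100)
1 | 00111011
2 | 11110010
3 | 11101100
4 | 11001011

11001011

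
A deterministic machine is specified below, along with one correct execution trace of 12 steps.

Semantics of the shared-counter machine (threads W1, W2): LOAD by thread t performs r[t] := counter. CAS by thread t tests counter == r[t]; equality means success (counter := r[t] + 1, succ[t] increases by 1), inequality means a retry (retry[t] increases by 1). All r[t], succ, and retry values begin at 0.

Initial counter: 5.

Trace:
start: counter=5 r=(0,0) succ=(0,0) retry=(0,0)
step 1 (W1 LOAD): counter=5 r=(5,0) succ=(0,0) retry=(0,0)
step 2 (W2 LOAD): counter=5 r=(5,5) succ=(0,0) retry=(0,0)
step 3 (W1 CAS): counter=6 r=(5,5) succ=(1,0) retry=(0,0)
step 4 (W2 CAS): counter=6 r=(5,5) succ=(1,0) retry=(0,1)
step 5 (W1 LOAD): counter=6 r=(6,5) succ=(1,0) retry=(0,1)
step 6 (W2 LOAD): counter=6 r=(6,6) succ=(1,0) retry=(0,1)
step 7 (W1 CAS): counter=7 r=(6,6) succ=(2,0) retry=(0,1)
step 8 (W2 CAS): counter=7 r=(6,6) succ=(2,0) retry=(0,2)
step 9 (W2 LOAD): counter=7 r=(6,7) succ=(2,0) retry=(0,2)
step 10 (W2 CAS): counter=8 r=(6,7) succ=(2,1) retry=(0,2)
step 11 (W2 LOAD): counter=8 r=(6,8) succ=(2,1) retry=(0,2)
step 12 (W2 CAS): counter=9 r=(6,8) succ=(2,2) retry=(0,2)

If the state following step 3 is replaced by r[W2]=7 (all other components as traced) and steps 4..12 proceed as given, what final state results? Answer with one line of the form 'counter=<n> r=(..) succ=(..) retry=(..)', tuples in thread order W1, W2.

state after step 3 := counter=6 r=(5,7) succ=(1,0) retry=(0,0)
step 4 (W2 CAS): counter=6 r=(5,7) succ=(1,0) retry=(0,1)
step 5 (W1 LOAD): counter=6 r=(6,7) succ=(1,0) retry=(0,1)
step 6 (W2 LOAD): counter=6 r=(6,6) succ=(1,0) retry=(0,1)
step 7 (W1 CAS): counter=7 r=(6,6) succ=(2,0) retry=(0,1)
step 8 (W2 CAS): counter=7 r=(6,6) succ=(2,0) retry=(0,2)
step 9 (W2 LOAD): counter=7 r=(6,7) succ=(2,0) retry=(0,2)
step 10 (W2 CAS): counter=8 r=(6,7) succ=(2,1) retry=(0,2)
step 11 (W2 LOAD): counter=8 r=(6,8) succ=(2,1) retry=(0,2)
step 12 (W2 CAS): counter=9 r=(6,8) succ=(2,2) retry=(0,2)

counter=9 r=(6,8) succ=(2,2) retry=(0,2)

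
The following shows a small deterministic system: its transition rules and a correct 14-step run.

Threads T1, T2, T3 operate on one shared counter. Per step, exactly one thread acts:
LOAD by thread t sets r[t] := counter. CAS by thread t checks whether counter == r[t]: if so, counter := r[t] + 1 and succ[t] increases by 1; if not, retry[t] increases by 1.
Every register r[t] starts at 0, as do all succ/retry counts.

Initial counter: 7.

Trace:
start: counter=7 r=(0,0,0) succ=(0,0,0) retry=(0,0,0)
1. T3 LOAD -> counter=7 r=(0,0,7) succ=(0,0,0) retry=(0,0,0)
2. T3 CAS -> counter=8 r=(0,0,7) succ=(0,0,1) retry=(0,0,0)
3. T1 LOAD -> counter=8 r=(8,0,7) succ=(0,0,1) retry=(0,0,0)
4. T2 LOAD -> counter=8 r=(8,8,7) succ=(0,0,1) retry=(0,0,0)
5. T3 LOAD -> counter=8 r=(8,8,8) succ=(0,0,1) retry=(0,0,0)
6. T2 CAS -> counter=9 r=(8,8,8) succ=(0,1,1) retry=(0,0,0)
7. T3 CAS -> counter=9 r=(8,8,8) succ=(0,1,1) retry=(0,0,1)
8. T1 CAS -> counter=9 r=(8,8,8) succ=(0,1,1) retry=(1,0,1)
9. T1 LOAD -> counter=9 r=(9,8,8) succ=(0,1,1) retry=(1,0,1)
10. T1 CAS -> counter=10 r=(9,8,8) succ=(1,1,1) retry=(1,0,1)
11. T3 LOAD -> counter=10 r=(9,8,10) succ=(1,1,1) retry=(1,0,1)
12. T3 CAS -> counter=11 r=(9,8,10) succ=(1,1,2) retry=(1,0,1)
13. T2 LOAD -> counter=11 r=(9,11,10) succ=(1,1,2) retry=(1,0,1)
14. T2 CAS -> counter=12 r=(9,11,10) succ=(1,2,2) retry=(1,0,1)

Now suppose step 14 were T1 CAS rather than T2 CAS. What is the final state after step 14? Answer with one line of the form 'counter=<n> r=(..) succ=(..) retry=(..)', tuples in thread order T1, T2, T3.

(re-executing from step 14 with the substitution; state before step 14: counter=11 r=(9,11,10) succ=(1,1,2) retry=(1,0,1))
14. T1 CAS -> counter=11 r=(9,11,10) succ=(1,1,2) retry=(2,0,1)

counter=11 r=(9,11,10) succ=(1,1,2) retry=(2,0,1)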